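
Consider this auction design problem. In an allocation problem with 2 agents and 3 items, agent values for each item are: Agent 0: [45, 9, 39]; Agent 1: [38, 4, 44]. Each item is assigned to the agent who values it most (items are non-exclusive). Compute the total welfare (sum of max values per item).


Step 1: For each item, find the maximum value among all agents.
Step 2: Item 0 -> Agent 0 (value 45)
Step 3: Item 1 -> Agent 0 (value 9)
Step 4: Item 2 -> Agent 1 (value 44)
Step 5: Total welfare = 45 + 9 + 44 = 98

98


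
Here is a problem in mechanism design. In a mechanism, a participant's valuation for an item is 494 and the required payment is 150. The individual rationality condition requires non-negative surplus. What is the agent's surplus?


Step 1: Surplus = value - payment = 494 - 150 = 344
Step 2: IR is satisfied (surplus >= 0)

344


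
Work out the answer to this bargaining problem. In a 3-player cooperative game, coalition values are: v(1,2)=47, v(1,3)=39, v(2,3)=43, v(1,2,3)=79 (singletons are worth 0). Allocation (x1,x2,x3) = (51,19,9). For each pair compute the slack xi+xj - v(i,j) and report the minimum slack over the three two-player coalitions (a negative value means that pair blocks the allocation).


Step 1: Slack for coalition (1,2): x1+x2 - v12 = 70 - 47 = 23
Step 2: Slack for coalition (1,3): x1+x3 - v13 = 60 - 39 = 21
Step 3: Slack for coalition (2,3): x2+x3 - v23 = 28 - 43 = -15
Step 4: Minimum slack = min(23, 21, -15) = -15, attained by (2,3); coalition (2,3) can block (slack < 0), so the allocation is not in the core

-15


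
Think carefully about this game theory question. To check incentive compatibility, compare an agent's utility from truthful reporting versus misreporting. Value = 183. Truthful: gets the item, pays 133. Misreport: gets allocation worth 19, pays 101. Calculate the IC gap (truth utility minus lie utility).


Step 1: U(truth) = value - payment = 183 - 133 = 50
Step 2: U(lie) = allocation - payment = 19 - 101 = -82
Step 3: IC gap = 50 - (-82) = 132

132


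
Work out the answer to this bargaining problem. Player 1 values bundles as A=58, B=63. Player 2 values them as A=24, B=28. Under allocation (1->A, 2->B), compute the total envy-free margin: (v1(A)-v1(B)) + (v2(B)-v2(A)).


Step 1: Player 1's margin = v1(A) - v1(B) = 58 - 63 = -5
Step 2: Player 2's margin = v2(B) - v2(A) = 28 - 24 = 4
Step 3: Total margin = -5 + 4 = -1

-1


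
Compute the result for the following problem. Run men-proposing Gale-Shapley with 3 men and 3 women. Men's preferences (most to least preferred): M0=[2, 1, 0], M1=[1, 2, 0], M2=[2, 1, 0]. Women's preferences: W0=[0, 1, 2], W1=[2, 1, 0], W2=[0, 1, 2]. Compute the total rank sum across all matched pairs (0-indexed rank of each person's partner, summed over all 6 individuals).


Step 1: Run Gale-Shapley (men propose, women hold best offer):
  M0 proposes to W2; she accepts
  M1 proposes to W1; she accepts
  M2 proposes to W2; rejected
  M2 proposes to W1; she switches from M1
  M1 proposes to W2; rejected
  M1 proposes to W0; she accepts
Step 2: Final matching: W0-M1, W1-M2, W2-M0
Step 3: 0-indexed ranks (man's rank of his match, then woman's): 2 + 1 + 1 + 0 + 0 + 0
Step 4: Total rank sum = 4

4


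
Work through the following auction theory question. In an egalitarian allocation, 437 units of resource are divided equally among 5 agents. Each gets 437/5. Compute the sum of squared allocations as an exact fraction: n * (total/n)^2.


Step 1: Each agent's share = 437/5
Step 2: Square of each share = (437/5)^2 = 190969/25
Step 3: Sum of squares = 5 * 190969/25 = 190969/5

190969/5


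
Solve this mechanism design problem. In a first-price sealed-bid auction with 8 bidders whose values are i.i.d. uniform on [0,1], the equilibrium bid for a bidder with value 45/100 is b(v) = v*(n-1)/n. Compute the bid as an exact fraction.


Step 1: The symmetric BNE bidding function is b(v) = v * (n-1) / n
Step 2: Substitute v = 9/20 and n = 8
Step 3: b = 9/20 * 7/8
Step 4: b = 63/160

63/160


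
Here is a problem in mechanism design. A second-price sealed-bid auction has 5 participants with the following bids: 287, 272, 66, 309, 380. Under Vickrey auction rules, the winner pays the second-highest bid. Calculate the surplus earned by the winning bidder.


Step 1: Sort bids in descending order: 380, 309, 287, 272, 66
Step 2: The winning bid is the highest: 380
Step 3: The payment equals the second-highest bid: 309
Step 4: Surplus = winner's bid - payment = 380 - 309 = 71

71


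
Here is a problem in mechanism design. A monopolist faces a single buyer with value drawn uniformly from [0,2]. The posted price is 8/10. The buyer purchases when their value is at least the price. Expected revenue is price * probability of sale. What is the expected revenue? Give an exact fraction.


Step 1: Posted price r = 4/5, value support [0,2]
Step 2: P(v >= r) = (2 - 4/5)/2 = 3/5
Step 3: Expected revenue = r * P(v >= r) = 4/5 * 3/5
Step 4: Revenue = 12/25

12/25


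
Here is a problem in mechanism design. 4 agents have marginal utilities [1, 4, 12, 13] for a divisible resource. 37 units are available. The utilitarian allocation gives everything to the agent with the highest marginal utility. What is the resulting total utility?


Step 1: The marginal utilities are [1, 4, 12, 13]
Step 2: The highest marginal utility is 13
Step 3: All 37 units go to that agent
Step 4: Total utility = 13 * 37 = 481

481


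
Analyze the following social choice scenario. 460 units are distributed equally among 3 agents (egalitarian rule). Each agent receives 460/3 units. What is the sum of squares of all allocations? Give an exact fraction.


Step 1: Each agent's share = 460/3
Step 2: Square of each share = (460/3)^2 = 211600/9
Step 3: Sum of squares = 3 * 211600/9 = 211600/3

211600/3


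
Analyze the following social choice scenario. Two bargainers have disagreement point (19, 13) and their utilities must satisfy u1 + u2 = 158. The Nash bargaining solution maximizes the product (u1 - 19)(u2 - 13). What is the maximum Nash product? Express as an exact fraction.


Step 1: The Nash solution splits surplus symmetrically above the disagreement point
Step 2: u1 = (total + d1 - d2)/2 = (158 + 19 - 13)/2 = 82
Step 3: u2 = (total - d1 + d2)/2 = (158 - 19 + 13)/2 = 76
Step 4: Nash product = (82 - 19) * (76 - 13)
Step 5: = 63 * 63 = 3969

3969


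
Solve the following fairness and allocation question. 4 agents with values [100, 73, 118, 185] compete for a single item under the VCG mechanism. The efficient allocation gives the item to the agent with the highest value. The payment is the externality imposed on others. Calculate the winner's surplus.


Step 1: The winner is the agent with the highest value: agent 3 with value 185
Step 2: Values of other agents: [100, 73, 118]
Step 3: VCG payment = max of others' values = 118
Step 4: Surplus = 185 - 118 = 67

67


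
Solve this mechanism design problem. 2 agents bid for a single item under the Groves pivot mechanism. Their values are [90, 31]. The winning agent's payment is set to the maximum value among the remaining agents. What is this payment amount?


Step 1: The efficient winner is agent 0 with value 90
Step 2: Other agents' values: [31]
Step 3: Pivot payment = max(others) = 31
Step 4: The winner pays 31

31


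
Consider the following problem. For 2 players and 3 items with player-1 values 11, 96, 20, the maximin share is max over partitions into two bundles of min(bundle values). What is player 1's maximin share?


Step 1: Item values = 11, 96, 20
Step 2: Enumerate all 2-bundle partitions and take the smaller bundle:
  Partition 1: {11} vs {96,20} -> bundles 11, 116; min = 11
  Partition 2: {96} vs {11,20} -> bundles 96, 31; min = 31
  Partition 3: {20} vs {11,96} -> bundles 20, 107; min = 20
Step 3: MMS = max(11, 31, 20) = 31

31


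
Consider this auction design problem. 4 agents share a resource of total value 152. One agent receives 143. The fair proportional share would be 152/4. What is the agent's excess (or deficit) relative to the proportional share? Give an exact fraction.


Step 1: Proportional share = 152/4 = 38
Step 2: Agent's actual allocation = 143
Step 3: Excess = 143 - 38 = 105

105


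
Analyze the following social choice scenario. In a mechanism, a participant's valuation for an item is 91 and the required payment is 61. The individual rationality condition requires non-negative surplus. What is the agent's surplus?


Step 1: Surplus = value - payment = 91 - 61 = 30
Step 2: IR is satisfied (surplus >= 0)

30


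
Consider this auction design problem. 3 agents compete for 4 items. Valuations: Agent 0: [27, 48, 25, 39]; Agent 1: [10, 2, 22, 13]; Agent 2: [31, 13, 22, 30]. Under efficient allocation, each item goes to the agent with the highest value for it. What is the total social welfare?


Step 1: For each item, find the maximum value among all agents.
Step 2: Item 0 -> Agent 2 (value 31)
Step 3: Item 1 -> Agent 0 (value 48)
Step 4: Item 2 -> Agent 0 (value 25)
Step 5: Item 3 -> Agent 0 (value 39)
Step 6: Total welfare = 31 + 48 + 25 + 39 = 143

143


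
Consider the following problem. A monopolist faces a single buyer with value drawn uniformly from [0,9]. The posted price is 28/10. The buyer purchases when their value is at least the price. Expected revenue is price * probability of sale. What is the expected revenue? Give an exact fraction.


Step 1: Posted price r = 14/5, value support [0,9]
Step 2: P(v >= r) = (9 - 14/5)/9 = 31/45
Step 3: Expected revenue = r * P(v >= r) = 14/5 * 31/45
Step 4: Revenue = 434/225

434/225


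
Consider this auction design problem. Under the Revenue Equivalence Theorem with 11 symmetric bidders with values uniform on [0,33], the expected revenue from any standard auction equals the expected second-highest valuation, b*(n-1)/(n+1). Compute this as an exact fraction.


Step 1: By Revenue Equivalence, expected revenue = b*(n-1)/(n+1)
Step 2: Substituting n = 11, b = 33
Step 3: Revenue = 33*(11-1)/(11+1) = 33*10/12
Step 4: Revenue = 330/12 = 55/2

55/2


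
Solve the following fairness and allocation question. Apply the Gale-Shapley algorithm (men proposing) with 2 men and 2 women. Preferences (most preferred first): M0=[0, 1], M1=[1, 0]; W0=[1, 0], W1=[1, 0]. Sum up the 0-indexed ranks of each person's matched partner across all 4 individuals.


Step 1: Run Gale-Shapley (men propose, women hold best offer):
  M0 proposes to W0; she accepts
  M1 proposes to W1; she accepts
Step 2: Final matching: W0-M0, W1-M1
Step 3: 0-indexed ranks (man's rank of his match, then woman's): 0 + 1 + 0 + 0
Step 4: Total rank sum = 1

1


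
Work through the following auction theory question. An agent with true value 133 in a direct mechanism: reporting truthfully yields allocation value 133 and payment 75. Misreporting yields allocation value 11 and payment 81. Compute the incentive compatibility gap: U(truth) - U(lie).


Step 1: U(truth) = value - payment = 133 - 75 = 58
Step 2: U(lie) = allocation - payment = 11 - 81 = -70
Step 3: IC gap = 58 - (-70) = 128

128


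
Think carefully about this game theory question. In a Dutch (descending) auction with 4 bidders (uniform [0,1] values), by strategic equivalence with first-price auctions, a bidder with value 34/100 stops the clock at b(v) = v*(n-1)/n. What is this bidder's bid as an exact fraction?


Step 1: Dutch auctions are strategically equivalent to first-price auctions
Step 2: The equilibrium bid is b(v) = v*(n-1)/n
Step 3: b = 17/50 * 3/4
Step 4: b = 51/200

51/200


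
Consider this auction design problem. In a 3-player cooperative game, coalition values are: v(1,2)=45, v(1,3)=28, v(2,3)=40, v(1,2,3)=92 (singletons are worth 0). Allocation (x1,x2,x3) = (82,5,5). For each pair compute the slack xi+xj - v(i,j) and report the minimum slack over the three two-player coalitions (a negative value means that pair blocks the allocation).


Step 1: Slack for coalition (1,2): x1+x2 - v12 = 87 - 45 = 42
Step 2: Slack for coalition (1,3): x1+x3 - v13 = 87 - 28 = 59
Step 3: Slack for coalition (2,3): x2+x3 - v23 = 10 - 40 = -30
Step 4: Minimum slack = min(42, 59, -30) = -30, attained by (2,3); coalition (2,3) can block (slack < 0), so the allocation is not in the core

-30


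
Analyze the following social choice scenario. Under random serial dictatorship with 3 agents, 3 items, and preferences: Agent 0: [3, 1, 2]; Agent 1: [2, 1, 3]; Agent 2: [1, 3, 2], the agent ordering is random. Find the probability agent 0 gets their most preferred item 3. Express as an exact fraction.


Step 1: Agent 0 wants item 3
Step 2: There are 6 possible orderings of agents
Step 3: In 6 orderings, agent 0 gets item 3
Step 4: Probability = 6/6 = 1

1


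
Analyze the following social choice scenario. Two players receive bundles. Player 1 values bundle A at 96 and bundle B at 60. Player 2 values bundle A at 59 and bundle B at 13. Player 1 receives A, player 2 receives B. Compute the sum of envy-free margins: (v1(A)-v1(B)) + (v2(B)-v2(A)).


Step 1: Player 1's margin = v1(A) - v1(B) = 96 - 60 = 36
Step 2: Player 2's margin = v2(B) - v2(A) = 13 - 59 = -46
Step 3: Total margin = 36 + -46 = -10

-10


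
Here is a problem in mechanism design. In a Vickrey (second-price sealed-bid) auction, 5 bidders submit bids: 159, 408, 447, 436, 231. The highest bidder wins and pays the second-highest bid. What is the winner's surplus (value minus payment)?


Step 1: Sort bids in descending order: 447, 436, 408, 231, 159
Step 2: The winning bid is the highest: 447
Step 3: The payment equals the second-highest bid: 436
Step 4: Surplus = winner's bid - payment = 447 - 436 = 11

11


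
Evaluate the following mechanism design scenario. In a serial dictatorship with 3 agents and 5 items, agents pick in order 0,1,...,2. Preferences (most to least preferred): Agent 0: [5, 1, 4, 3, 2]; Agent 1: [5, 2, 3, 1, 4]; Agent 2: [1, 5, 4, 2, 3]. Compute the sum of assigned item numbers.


Step 1: Agent 0 picks item 5
Step 2: Agent 1 picks item 2
Step 3: Agent 2 picks item 1
Step 4: Sum = 5 + 2 + 1 = 8

8


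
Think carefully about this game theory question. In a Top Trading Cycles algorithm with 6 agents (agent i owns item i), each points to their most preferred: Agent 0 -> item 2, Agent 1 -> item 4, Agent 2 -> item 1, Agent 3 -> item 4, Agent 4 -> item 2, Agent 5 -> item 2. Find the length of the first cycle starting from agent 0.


Step 1: Trace the pointer graph from agent 0: 0 -> 2 -> 1 -> 4 -> 2
Step 2: A cycle is detected when we revisit agent 2
Step 3: The cycle is: 2 -> 1 -> 4 -> 2
Step 4: Cycle length = 3

3


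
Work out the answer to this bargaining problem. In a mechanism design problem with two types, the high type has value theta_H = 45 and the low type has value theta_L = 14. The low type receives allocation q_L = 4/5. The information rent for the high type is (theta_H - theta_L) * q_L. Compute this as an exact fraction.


Step 1: theta_H - theta_L = 45 - 14 = 31
Step 2: Information rent = (theta_H - theta_L) * q_L
Step 3: = 31 * 4/5
Step 4: = 124/5

124/5


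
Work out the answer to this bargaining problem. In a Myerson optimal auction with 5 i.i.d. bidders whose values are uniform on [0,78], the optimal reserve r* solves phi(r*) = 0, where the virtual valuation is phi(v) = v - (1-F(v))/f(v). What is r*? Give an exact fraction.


Step 1: For U[0,78], F(v) = v/78 and f(v) = 1/78
Step 2: phi(v) = v - (1 - v/78)/(1/78) = v - (78 - v) = 2v - 78
Step 3: Set phi(r*) = 0: 2r* - 78 = 0
Step 4: r* = 78/2 = 39 (the number of bidders n = 5 does not enter)

39


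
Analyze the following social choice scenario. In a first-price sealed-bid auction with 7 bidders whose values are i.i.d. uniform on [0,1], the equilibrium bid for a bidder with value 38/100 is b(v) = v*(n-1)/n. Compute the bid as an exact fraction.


Step 1: The symmetric BNE bidding function is b(v) = v * (n-1) / n
Step 2: Substitute v = 19/50 and n = 7
Step 3: b = 19/50 * 6/7
Step 4: b = 57/175

57/175


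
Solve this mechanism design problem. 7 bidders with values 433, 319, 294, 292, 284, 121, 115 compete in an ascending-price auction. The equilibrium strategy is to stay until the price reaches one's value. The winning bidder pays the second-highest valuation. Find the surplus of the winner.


Step 1: Identify the highest value: 433
Step 2: Identify the second-highest value: 319
Step 3: The final price = second-highest value = 319
Step 4: Surplus = 433 - 319 = 114

114


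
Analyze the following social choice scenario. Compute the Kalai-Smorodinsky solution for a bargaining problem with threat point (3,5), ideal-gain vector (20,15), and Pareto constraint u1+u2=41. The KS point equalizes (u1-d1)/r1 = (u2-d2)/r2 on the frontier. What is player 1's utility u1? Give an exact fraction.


Step 1: At the KS point, (u1-d1)/r1 = (u2-d2)/r2 = t and u1+u2 = 41
Step 2: u1 = d1 + r1*t and u2 = d2 + r2*t, so (d1 + r1*t) + (d2 + r2*t) = 41
Step 3: t = (41 - 3 - 5)/(20 + 15) = 33/35
Step 4: u1 = d1 + r1*t = 3 + 20 * 33/35 = 153/7
Step 5: (Check: u2 = d2 + r2*t = 134/7; u1+u2 = 153/7 + 134/7 = 41, on the frontier.)

153/7


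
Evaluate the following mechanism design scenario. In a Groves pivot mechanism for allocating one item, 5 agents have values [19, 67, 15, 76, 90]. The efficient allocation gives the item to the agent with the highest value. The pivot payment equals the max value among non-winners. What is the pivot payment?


Step 1: The efficient winner is agent 4 with value 90
Step 2: Other agents' values: [19, 67, 15, 76]
Step 3: Pivot payment = max(others) = 76
Step 4: The winner pays 76

76


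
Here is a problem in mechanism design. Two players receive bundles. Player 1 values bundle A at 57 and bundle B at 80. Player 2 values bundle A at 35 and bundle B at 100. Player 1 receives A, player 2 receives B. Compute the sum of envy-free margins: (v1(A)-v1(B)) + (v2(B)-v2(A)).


Step 1: Player 1's margin = v1(A) - v1(B) = 57 - 80 = -23
Step 2: Player 2's margin = v2(B) - v2(A) = 100 - 35 = 65
Step 3: Total margin = -23 + 65 = 42

42


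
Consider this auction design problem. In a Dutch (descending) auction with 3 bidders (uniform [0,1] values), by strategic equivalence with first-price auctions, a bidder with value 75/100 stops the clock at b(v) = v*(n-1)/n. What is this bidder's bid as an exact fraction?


Step 1: Dutch auctions are strategically equivalent to first-price auctions
Step 2: The equilibrium bid is b(v) = v*(n-1)/n
Step 3: b = 3/4 * 2/3
Step 4: b = 1/2

1/2


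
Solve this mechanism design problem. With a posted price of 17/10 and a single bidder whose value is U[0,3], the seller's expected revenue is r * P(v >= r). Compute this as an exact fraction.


Step 1: Posted price r = 17/10, value support [0,3]
Step 2: P(v >= r) = (3 - 17/10)/3 = 13/30
Step 3: Expected revenue = r * P(v >= r) = 17/10 * 13/30
Step 4: Revenue = 221/300

221/300


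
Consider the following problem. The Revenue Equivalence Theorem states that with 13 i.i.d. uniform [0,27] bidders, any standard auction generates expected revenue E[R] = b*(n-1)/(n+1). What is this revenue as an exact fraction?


Step 1: By Revenue Equivalence, expected revenue = b*(n-1)/(n+1)
Step 2: Substituting n = 13, b = 27
Step 3: Revenue = 27*(13-1)/(13+1) = 27*12/14
Step 4: Revenue = 324/14 = 162/7

162/7


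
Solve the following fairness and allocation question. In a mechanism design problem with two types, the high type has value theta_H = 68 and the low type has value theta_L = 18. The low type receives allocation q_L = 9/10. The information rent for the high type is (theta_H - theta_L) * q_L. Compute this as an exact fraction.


Step 1: theta_H - theta_L = 68 - 18 = 50
Step 2: Information rent = (theta_H - theta_L) * q_L
Step 3: = 50 * 9/10
Step 4: = 45

45


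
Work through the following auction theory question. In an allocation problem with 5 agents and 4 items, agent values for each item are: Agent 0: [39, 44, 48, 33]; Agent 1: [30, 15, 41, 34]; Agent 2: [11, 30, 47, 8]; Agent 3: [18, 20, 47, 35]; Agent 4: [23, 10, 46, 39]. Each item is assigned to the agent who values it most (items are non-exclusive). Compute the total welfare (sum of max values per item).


Step 1: For each item, find the maximum value among all agents.
Step 2: Item 0 -> Agent 0 (value 39)
Step 3: Item 1 -> Agent 0 (value 44)
Step 4: Item 2 -> Agent 0 (value 48)
Step 5: Item 3 -> Agent 4 (value 39)
Step 6: Total welfare = 39 + 44 + 48 + 39 = 170

170


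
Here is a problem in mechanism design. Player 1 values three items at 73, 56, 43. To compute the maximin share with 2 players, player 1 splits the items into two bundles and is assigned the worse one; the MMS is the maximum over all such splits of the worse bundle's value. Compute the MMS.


Step 1: Item values = 73, 56, 43
Step 2: Enumerate all 2-bundle partitions and take the smaller bundle:
  Partition 1: {73} vs {56,43} -> bundles 73, 99; min = 73
  Partition 2: {56} vs {73,43} -> bundles 56, 116; min = 56
  Partition 3: {43} vs {73,56} -> bundles 43, 129; min = 43
Step 3: MMS = max(73, 56, 43) = 73

73


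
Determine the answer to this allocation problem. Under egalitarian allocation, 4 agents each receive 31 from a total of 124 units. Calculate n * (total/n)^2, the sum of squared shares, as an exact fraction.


Step 1: Each agent's share = 124/4 = 31
Step 2: Square of each share = (31)^2 = 961
Step 3: Sum of squares = 4 * 961 = 3844

3844


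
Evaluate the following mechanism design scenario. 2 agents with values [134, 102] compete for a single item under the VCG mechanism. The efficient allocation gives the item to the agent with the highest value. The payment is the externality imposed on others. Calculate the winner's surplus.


Step 1: The winner is the agent with the highest value: agent 0 with value 134
Step 2: Values of other agents: [102]
Step 3: VCG payment = max of others' values = 102
Step 4: Surplus = 134 - 102 = 32

32


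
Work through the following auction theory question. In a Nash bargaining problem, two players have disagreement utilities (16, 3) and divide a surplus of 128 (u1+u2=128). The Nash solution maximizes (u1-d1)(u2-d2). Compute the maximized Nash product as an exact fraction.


Step 1: The Nash solution splits surplus symmetrically above the disagreement point
Step 2: u1 = (total + d1 - d2)/2 = (128 + 16 - 3)/2 = 141/2
Step 3: u2 = (total - d1 + d2)/2 = (128 - 16 + 3)/2 = 115/2
Step 4: Nash product = (141/2 - 16) * (115/2 - 3)
Step 5: = 109/2 * 109/2 = 11881/4

11881/4


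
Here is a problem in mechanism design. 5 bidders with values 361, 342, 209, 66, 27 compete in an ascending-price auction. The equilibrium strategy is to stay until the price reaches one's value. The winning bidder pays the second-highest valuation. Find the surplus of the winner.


Step 1: Identify the highest value: 361
Step 2: Identify the second-highest value: 342
Step 3: The final price = second-highest value = 342
Step 4: Surplus = 361 - 342 = 19

19


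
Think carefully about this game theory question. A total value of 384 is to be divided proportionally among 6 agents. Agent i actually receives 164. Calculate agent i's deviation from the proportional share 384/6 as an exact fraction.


Step 1: Proportional share = 384/6 = 64
Step 2: Agent's actual allocation = 164
Step 3: Excess = 164 - 64 = 100

100


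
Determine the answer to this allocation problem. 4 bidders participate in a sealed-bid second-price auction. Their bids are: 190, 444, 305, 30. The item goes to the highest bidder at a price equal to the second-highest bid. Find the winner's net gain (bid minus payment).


Step 1: Sort bids in descending order: 444, 305, 190, 30
Step 2: The winning bid is the highest: 444
Step 3: The payment equals the second-highest bid: 305
Step 4: Surplus = winner's bid - payment = 444 - 305 = 139

139


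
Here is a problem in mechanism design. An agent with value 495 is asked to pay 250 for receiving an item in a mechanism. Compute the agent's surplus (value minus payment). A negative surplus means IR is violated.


Step 1: Surplus = value - payment = 495 - 250 = 245
Step 2: IR is satisfied (surplus >= 0)

245


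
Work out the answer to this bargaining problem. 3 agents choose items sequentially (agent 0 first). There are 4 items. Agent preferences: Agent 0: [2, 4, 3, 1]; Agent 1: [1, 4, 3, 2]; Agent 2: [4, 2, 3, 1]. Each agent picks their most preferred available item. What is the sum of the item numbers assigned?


Step 1: Agent 0 picks item 2
Step 2: Agent 1 picks item 1
Step 3: Agent 2 picks item 4
Step 4: Sum = 2 + 1 + 4 = 7

7


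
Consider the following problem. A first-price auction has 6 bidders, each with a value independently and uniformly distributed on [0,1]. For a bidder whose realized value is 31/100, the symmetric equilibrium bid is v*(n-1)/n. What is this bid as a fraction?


Step 1: The symmetric BNE bidding function is b(v) = v * (n-1) / n
Step 2: Substitute v = 31/100 and n = 6
Step 3: b = 31/100 * 5/6
Step 4: b = 31/120

31/120


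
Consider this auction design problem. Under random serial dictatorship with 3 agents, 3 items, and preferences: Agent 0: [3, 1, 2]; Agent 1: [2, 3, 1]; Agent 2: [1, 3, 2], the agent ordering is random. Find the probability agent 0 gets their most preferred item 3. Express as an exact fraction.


Step 1: Agent 0 wants item 3
Step 2: There are 6 possible orderings of agents
Step 3: In 6 orderings, agent 0 gets item 3
Step 4: Probability = 6/6 = 1

1


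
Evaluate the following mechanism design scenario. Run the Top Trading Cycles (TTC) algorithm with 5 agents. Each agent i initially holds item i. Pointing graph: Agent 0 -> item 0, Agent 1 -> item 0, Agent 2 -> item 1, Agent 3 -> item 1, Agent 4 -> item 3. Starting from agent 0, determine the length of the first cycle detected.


Step 1: Trace the pointer graph from agent 0: 0 -> 0
Step 2: A cycle is detected when we revisit agent 0
Step 3: The cycle is: 0 -> 0
Step 4: Cycle length = 1

1


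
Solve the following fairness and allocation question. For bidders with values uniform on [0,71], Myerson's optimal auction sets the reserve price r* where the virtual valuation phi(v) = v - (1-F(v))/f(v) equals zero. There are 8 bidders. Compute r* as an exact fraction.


Step 1: For U[0,71], F(v) = v/71 and f(v) = 1/71
Step 2: phi(v) = v - (1 - v/71)/(1/71) = v - (71 - v) = 2v - 71
Step 3: Set phi(r*) = 0: 2r* - 71 = 0
Step 4: r* = 71/2 (the number of bidders n = 8 does not enter)

71/2


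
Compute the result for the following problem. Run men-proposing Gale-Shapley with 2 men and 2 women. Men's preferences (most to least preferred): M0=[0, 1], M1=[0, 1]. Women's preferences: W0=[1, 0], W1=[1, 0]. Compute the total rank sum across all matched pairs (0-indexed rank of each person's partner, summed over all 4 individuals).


Step 1: Run Gale-Shapley (men propose, women hold best offer):
  M0 proposes to W0; she accepts
  M1 proposes to W0; she switches from M0
  M0 proposes to W1; she accepts
Step 2: Final matching: W0-M1, W1-M0
Step 3: 0-indexed ranks (man's rank of his match, then woman's): 0 + 0 + 1 + 1
Step 4: Total rank sum = 2

2


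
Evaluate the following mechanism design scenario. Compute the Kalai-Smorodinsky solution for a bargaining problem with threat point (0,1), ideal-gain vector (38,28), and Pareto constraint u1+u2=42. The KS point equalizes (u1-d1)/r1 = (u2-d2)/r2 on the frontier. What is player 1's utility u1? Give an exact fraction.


Step 1: At the KS point, (u1-d1)/r1 = (u2-d2)/r2 = t and u1+u2 = 42
Step 2: u1 = d1 + r1*t and u2 = d2 + r2*t, so (d1 + r1*t) + (d2 + r2*t) = 42
Step 3: t = (42 - 0 - 1)/(38 + 28) = 41/66
Step 4: u1 = d1 + r1*t = 0 + 38 * 41/66 = 779/33
Step 5: (Check: u2 = d2 + r2*t = 607/33; u1+u2 = 779/33 + 607/33 = 42, on the frontier.)

779/33


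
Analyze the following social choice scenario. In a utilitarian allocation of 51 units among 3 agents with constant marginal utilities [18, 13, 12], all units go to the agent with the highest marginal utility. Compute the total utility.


Step 1: The marginal utilities are [18, 13, 12]
Step 2: The highest marginal utility is 18
Step 3: All 51 units go to that agent
Step 4: Total utility = 18 * 51 = 918

918


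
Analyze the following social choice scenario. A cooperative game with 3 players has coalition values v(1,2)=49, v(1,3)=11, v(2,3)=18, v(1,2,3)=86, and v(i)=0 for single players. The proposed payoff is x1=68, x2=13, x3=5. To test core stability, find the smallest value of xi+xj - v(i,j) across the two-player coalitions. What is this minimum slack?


Step 1: Slack for coalition (1,2): x1+x2 - v12 = 81 - 49 = 32
Step 2: Slack for coalition (1,3): x1+x3 - v13 = 73 - 11 = 62
Step 3: Slack for coalition (2,3): x2+x3 - v23 = 18 - 18 = 0
Step 4: Minimum slack = min(32, 62, 0) = 0, attained by (2,3); no pair can gain by deviating, so the allocation is in the core

0


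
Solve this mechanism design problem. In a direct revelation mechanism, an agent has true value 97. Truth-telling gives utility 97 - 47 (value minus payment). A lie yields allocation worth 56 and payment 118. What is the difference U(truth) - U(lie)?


Step 1: U(truth) = value - payment = 97 - 47 = 50
Step 2: U(lie) = allocation - payment = 56 - 118 = -62
Step 3: IC gap = 50 - (-62) = 112

112


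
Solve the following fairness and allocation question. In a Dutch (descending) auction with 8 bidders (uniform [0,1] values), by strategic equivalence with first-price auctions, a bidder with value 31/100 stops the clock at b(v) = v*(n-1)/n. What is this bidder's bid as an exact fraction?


Step 1: Dutch auctions are strategically equivalent to first-price auctions
Step 2: The equilibrium bid is b(v) = v*(n-1)/n
Step 3: b = 31/100 * 7/8
Step 4: b = 217/800

217/800


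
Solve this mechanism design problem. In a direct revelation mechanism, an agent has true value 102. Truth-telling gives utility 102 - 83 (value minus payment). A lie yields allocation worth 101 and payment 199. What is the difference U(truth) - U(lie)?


Step 1: U(truth) = value - payment = 102 - 83 = 19
Step 2: U(lie) = allocation - payment = 101 - 199 = -98
Step 3: IC gap = 19 - (-98) = 117

117


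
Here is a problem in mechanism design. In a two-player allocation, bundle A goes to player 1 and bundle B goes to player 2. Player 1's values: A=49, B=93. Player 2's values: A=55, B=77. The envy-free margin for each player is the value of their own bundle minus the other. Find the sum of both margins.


Step 1: Player 1's margin = v1(A) - v1(B) = 49 - 93 = -44
Step 2: Player 2's margin = v2(B) - v2(A) = 77 - 55 = 22
Step 3: Total margin = -44 + 22 = -22

-22


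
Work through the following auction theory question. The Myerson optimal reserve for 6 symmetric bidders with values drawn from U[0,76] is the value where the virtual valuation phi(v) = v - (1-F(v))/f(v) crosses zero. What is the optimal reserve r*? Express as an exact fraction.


Step 1: For U[0,76], F(v) = v/76 and f(v) = 1/76
Step 2: phi(v) = v - (1 - v/76)/(1/76) = v - (76 - v) = 2v - 76
Step 3: Set phi(r*) = 0: 2r* - 76 = 0
Step 4: r* = 76/2 = 38 (the number of bidders n = 6 does not enter)

38


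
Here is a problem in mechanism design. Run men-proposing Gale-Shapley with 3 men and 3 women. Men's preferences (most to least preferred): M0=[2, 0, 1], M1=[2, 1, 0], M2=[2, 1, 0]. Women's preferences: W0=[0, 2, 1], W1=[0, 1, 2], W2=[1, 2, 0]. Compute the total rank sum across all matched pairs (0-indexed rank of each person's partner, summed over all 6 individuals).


Step 1: Run Gale-Shapley (men propose, women hold best offer):
  M0 proposes to W2; she accepts
  M1 proposes to W2; she switches from M0
  M2 proposes to W2; rejected
  M2 proposes to W1; she accepts
  M0 proposes to W0; she accepts
Step 2: Final matching: W0-M0, W1-M2, W2-M1
Step 3: 0-indexed ranks (man's rank of his match, then woman's): 1 + 0 + 1 + 2 + 0 + 0
Step 4: Total rank sum = 4

4


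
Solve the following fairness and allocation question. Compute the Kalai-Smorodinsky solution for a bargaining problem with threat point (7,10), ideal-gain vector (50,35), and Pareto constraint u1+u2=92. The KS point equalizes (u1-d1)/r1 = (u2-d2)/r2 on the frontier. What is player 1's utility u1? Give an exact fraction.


Step 1: At the KS point, (u1-d1)/r1 = (u2-d2)/r2 = t and u1+u2 = 92
Step 2: u1 = d1 + r1*t and u2 = d2 + r2*t, so (d1 + r1*t) + (d2 + r2*t) = 92
Step 3: t = (92 - 7 - 10)/(50 + 35) = 75/85 = 15/17
Step 4: u1 = d1 + r1*t = 7 + 50 * 15/17 = 869/17
Step 5: (Check: u2 = d2 + r2*t = 695/17; u1+u2 = 869/17 + 695/17 = 92, on the frontier.)

869/17


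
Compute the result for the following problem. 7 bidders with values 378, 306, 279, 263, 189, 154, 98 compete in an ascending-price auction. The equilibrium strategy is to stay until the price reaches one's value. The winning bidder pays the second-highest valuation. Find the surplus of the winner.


Step 1: Identify the highest value: 378
Step 2: Identify the second-highest value: 306
Step 3: The final price = second-highest value = 306
Step 4: Surplus = 378 - 306 = 72

72


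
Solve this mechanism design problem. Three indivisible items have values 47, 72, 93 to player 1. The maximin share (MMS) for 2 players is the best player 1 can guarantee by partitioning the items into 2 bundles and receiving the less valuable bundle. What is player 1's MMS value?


Step 1: Item values = 47, 72, 93
Step 2: Enumerate all 2-bundle partitions and take the smaller bundle:
  Partition 1: {47} vs {72,93} -> bundles 47, 165; min = 47
  Partition 2: {72} vs {47,93} -> bundles 72, 140; min = 72
  Partition 3: {93} vs {47,72} -> bundles 93, 119; min = 93
Step 3: MMS = max(47, 72, 93) = 93

93


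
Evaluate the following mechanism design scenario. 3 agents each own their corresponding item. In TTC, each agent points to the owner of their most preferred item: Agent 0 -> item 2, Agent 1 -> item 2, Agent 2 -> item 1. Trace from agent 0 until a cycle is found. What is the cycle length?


Step 1: Trace the pointer graph from agent 0: 0 -> 2 -> 1 -> 2
Step 2: A cycle is detected when we revisit agent 2
Step 3: The cycle is: 2 -> 1 -> 2
Step 4: Cycle length = 2

2


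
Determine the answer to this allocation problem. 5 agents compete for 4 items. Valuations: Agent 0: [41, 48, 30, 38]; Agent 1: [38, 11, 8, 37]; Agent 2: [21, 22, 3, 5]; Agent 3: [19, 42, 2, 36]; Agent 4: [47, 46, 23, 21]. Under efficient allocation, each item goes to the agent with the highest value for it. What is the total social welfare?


Step 1: For each item, find the maximum value among all agents.
Step 2: Item 0 -> Agent 4 (value 47)
Step 3: Item 1 -> Agent 0 (value 48)
Step 4: Item 2 -> Agent 0 (value 30)
Step 5: Item 3 -> Agent 0 (value 38)
Step 6: Total welfare = 47 + 48 + 30 + 38 = 163

163


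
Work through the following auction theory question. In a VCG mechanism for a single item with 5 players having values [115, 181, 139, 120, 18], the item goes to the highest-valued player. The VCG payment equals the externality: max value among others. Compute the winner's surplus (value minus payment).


Step 1: The winner is the agent with the highest value: agent 1 with value 181
Step 2: Values of other agents: [115, 139, 120, 18]
Step 3: VCG payment = max of others' values = 139
Step 4: Surplus = 181 - 139 = 42

42


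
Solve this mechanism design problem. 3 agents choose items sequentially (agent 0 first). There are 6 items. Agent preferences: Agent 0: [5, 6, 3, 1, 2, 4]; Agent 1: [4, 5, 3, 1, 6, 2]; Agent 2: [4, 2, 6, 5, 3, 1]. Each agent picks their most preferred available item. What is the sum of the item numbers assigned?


Step 1: Agent 0 picks item 5
Step 2: Agent 1 picks item 4
Step 3: Agent 2 picks item 2
Step 4: Sum = 5 + 4 + 2 = 11

11


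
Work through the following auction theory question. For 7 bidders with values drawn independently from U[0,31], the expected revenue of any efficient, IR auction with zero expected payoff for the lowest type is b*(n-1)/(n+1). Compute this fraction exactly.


Step 1: By Revenue Equivalence, expected revenue = b*(n-1)/(n+1)
Step 2: Substituting n = 7, b = 31
Step 3: Revenue = 31*(7-1)/(7+1) = 31*6/8
Step 4: Revenue = 186/8 = 93/4

93/4


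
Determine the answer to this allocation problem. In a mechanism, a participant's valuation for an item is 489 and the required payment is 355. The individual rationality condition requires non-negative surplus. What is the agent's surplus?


Step 1: Surplus = value - payment = 489 - 355 = 134
Step 2: IR is satisfied (surplus >= 0)

134


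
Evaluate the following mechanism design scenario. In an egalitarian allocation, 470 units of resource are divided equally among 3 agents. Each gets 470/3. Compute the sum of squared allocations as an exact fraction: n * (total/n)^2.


Step 1: Each agent's share = 470/3
Step 2: Square of each share = (470/3)^2 = 220900/9
Step 3: Sum of squares = 3 * 220900/9 = 220900/3

220900/3


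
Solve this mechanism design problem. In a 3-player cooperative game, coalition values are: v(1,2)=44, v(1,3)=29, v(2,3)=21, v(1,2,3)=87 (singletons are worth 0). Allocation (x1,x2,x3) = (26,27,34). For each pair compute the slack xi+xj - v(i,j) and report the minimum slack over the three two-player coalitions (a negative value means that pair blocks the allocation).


Step 1: Slack for coalition (1,2): x1+x2 - v12 = 53 - 44 = 9
Step 2: Slack for coalition (1,3): x1+x3 - v13 = 60 - 29 = 31
Step 3: Slack for coalition (2,3): x2+x3 - v23 = 61 - 21 = 40
Step 4: Minimum slack = min(9, 31, 40) = 9, attained by (1,2); no pair can gain by deviating, so the allocation is in the core

9


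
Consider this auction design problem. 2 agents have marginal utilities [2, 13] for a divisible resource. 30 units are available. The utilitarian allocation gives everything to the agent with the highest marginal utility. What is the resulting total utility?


Step 1: The marginal utilities are [2, 13]
Step 2: The highest marginal utility is 13
Step 3: All 30 units go to that agent
Step 4: Total utility = 13 * 30 = 390

390


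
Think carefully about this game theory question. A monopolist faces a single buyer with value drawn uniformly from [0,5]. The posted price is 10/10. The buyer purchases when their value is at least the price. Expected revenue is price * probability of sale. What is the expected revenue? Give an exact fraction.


Step 1: Posted price r = 1, value support [0,5]
Step 2: P(v >= r) = (5 - 1)/5 = 4/5
Step 3: Expected revenue = r * P(v >= r) = 1 * 4/5
Step 4: Revenue = 4/5

4/5


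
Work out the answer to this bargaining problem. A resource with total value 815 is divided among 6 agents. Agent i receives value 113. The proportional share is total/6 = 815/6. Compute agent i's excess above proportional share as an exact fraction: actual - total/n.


Step 1: Proportional share = 815/6
Step 2: Agent's actual allocation = 113
Step 3: Excess = 113 - 815/6 = -137/6

-137/6


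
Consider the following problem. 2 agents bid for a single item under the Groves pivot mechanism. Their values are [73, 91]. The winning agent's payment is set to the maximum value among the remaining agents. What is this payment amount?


Step 1: The efficient winner is agent 1 with value 91
Step 2: Other agents' values: [73]
Step 3: Pivot payment = max(others) = 73
Step 4: The winner pays 73

73


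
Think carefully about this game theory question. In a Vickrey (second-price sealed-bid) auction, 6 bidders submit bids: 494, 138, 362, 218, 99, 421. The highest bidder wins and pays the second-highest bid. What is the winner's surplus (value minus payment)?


Step 1: Sort bids in descending order: 494, 421, 362, 218, 138, 99
Step 2: The winning bid is the highest: 494
Step 3: The payment equals the second-highest bid: 421
Step 4: Surplus = winner's bid - payment = 494 - 421 = 73

73


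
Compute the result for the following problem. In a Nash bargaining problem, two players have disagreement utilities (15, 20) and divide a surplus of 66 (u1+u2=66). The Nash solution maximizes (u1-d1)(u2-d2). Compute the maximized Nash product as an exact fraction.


Step 1: The Nash solution splits surplus symmetrically above the disagreement point
Step 2: u1 = (total + d1 - d2)/2 = (66 + 15 - 20)/2 = 61/2
Step 3: u2 = (total - d1 + d2)/2 = (66 - 15 + 20)/2 = 71/2
Step 4: Nash product = (61/2 - 15) * (71/2 - 20)
Step 5: = 31/2 * 31/2 = 961/4

961/4
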